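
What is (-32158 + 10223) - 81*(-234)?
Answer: -2981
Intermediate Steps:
(-32158 + 10223) - 81*(-234) = -21935 + 18954 = -2981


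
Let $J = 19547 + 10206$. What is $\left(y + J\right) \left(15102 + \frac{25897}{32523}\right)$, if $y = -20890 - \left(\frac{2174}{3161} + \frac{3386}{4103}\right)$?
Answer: $\frac{56452162139609695823}{421809747909} \approx 1.3383 \cdot 10^{8}$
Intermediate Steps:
$J = 29753$
$y = - \frac{270954211938}{12969583}$ ($y = -20890 - \frac{19623068}{12969583} = - \frac{270954211938}{12969583} \approx -20892.0$)
$\left(y + J\right) \left(15102 + \frac{25897}{32523}\right) = \left(- \frac{270954211938}{12969583} + 29753\right) \left(15102 + \frac{25897}{32523}\right) = \frac{114929791061 \left(15102 + 25897 \cdot \frac{1}{32523}\right)}{12969583} = \frac{114929791061 \left(15102 + \frac{25897}{32523}\right)}{12969583} = \frac{114929791061}{12969583} \cdot \frac{491188243}{32523} = \frac{56452162139609695823}{421809747909}$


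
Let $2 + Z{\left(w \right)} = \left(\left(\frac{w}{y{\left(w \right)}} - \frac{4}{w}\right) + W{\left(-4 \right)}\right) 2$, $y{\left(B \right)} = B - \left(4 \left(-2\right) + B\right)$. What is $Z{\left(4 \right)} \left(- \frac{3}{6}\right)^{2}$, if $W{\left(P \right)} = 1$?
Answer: $- \frac{1}{4} \approx -0.25$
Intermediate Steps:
$y{\left(B \right)} = 8$ ($y{\left(B \right)} = B - \left(-8 + B\right) = 8$)
$Z{\left(w \right)} = - \frac{8}{w} + \frac{w}{4}$ ($Z{\left(w \right)} = -2 + \left(\left(\frac{w}{8} - \frac{4}{w}\right) + 1\right) 2 = -2 + \left(\left(- \frac{4}{w} + \frac{w}{8}\right) + 1\right) 2 = -2 + \left(1 - \frac{4}{w} + \frac{w}{8}\right) 2 = -2 + \left(2 - \frac{8}{w} + \frac{w}{4}\right) = - \frac{8}{w} + \frac{w}{4}$)
$Z{\left(4 \right)} \left(- \frac{3}{6}\right)^{2} = \left(- \frac{8}{4} + \frac{1}{4} \cdot 4\right) \left(- \frac{3}{6}\right)^{2} = \left(\left(-8\right) \frac{1}{4} + 1\right) \left(\left(-3\right) \frac{1}{6}\right)^{2} = \left(-2 + 1\right) \left(- \frac{1}{2}\right)^{2} = \left(-1\right) \frac{1}{4} = - \frac{1}{4}$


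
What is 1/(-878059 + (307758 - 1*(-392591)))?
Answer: -1/177710 ≈ -5.6271e-6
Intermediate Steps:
1/(-878059 + (307758 - 1*(-392591))) = 1/(-878059 + (307758 + 392591)) = 1/(-878059 + 700349) = 1/(-177710) = -1/177710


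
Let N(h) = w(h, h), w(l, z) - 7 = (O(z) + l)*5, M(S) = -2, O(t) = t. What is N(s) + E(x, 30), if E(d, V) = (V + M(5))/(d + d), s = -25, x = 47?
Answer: -11407/47 ≈ -242.70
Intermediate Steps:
E(d, V) = (-2 + V)/(2*d) (E(d, V) = (V - 2)/(d + d) = (-2 + V)/((2*d)) = (-2 + V)*(1/(2*d)) = (-2 + V)/(2*d))
w(l, z) = 7 + 5*l + 5*z (w(l, z) = 7 + (z + l)*5 = 7 + (l + z)*5 = 7 + (5*l + 5*z) = 7 + 5*l + 5*z)
N(h) = 7 + 10*h (N(h) = 7 + 5*h + 5*h = 7 + 10*h)
N(s) + E(x, 30) = (7 + 10*(-25)) + (½)*(-2 + 30)/47 = (7 - 250) + (½)*(1/47)*28 = -243 + 14/47 = -11407/47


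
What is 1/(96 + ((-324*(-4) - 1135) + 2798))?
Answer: 1/3055 ≈ 0.00032733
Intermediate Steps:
1/(96 + ((-324*(-4) - 1135) + 2798)) = 1/(96 + ((1296 - 1135) + 2798)) = 1/(96 + (161 + 2798)) = 1/(96 + 2959) = 1/3055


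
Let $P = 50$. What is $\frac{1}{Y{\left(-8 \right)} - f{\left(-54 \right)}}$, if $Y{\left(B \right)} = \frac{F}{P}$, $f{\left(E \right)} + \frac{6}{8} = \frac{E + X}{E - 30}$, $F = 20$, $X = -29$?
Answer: $\frac{105}{17} \approx 6.1765$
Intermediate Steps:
$f{\left(E \right)} = - \frac{3}{4} + \frac{-29 + E}{-30 + E}$ ($f{\left(E \right)} = - \frac{3}{4} + \frac{E - 29}{E - 30} = - \frac{3}{4} + \frac{-29 + E}{-30 + E}$)
$Y{\left(B \right)} = \frac{2}{5}$ ($Y{\left(B \right)} = \frac{20}{50} = 20 \cdot \frac{1}{50} = \frac{2}{5}$)
$\frac{1}{Y{\left(-8 \right)} - f{\left(-54 \right)}} = \frac{1}{\frac{2}{5} - \frac{-26 - 54}{4 \left(-30 - 54\right)}} = \frac{1}{\frac{2}{5} - \frac{1}{4} \frac{1}{-84} \left(-80\right)} = \frac{1}{\frac{2}{5} - \frac{1}{4} \left(- \frac{1}{84}\right) \left(-80\right)} = \frac{1}{\frac{2}{5} - \frac{5}{21}} = \frac{1}{\frac{17}{105}} = \frac{105}{17}$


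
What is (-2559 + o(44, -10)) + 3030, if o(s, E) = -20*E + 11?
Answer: 682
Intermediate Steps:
o(s, E) = 11 - 20*E
(-2559 + o(44, -10)) + 3030 = (-2559 + (11 - 20*(-10))) + 3030 = (-2559 + (11 + 200)) + 3030 = (-2559 + 211) + 3030 = -2348 + 3030 = 682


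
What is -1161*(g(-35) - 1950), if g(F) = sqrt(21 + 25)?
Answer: 2263950 - 1161*sqrt(46) ≈ 2.2561e+6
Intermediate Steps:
g(F) = sqrt(46)
-1161*(g(-35) - 1950) = -1161*(sqrt(46) - 1950) = -1161*(-1950 + sqrt(46)) = 2263950 - 1161*sqrt(46)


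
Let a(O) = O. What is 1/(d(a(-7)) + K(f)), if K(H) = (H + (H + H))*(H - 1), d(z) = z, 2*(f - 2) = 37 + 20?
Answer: 4/10769 ≈ 0.00037144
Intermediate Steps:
f = 61/2 (f = 2 + (37 + 20)/2 = 2 + (½)*57 = 2 + 57/2 = 61/2 ≈ 30.500)
K(H) = 3*H*(-1 + H) (K(H) = (H + 2*H)*(-1 + H) = (3*H)*(-1 + H) = 3*H*(-1 + H))
1/(d(a(-7)) + K(f)) = 1/(-7 + 3*(61/2)*(-1 + 61/2)) = 1/(-7 + 3*(61/2)*(59/2)) = 1/(-7 + 10797/4) = 1/(10769/4) = 4/10769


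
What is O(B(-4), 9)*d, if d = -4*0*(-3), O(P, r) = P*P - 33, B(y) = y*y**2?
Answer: 0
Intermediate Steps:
B(y) = y**3
O(P, r) = -33 + P**2 (O(P, r) = P**2 - 33 = -33 + P**2)
d = 0 (d = 0*(-3) = 0)
O(B(-4), 9)*d = (-33 + ((-4)**3)**2)*0 = (-33 + (-64)**2)*0 = (-33 + 4096)*0 = 4063*0 = 0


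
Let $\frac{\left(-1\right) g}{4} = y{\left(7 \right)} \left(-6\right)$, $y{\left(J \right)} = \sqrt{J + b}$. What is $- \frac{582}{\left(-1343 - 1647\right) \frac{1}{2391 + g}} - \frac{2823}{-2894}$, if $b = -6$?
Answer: $\frac{17721933}{37622} \approx 471.05$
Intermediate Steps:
$y{\left(J \right)} = \sqrt{-6 + J}$ ($y{\left(J \right)} = \sqrt{J - 6} = \sqrt{-6 + J}$)
$g = 24$ ($g = - 4 \sqrt{-6 + 7} \left(-6\right) = - 4 \sqrt{1} \left(-6\right) = - 4 \cdot 1 \left(-6\right) = \left(-4\right) \left(-6\right) = 24$)
$- \frac{582}{\left(-1343 - 1647\right) \frac{1}{2391 + g}} - \frac{2823}{-2894} = - \frac{582}{\left(-1343 - 1647\right) \frac{1}{2391 + 24}} - \frac{2823}{-2894} = - \frac{582}{\left(-2990\right) \frac{1}{2415}} - - \frac{2823}{2894} = - \frac{582}{\left(-2990\right) \frac{1}{2415}} + \frac{2823}{2894} = - \frac{582}{- \frac{26}{21}} + \frac{2823}{2894} = \left(-582\right) \left(- \frac{21}{26}\right) + \frac{2823}{2894} = \frac{6111}{13} + \frac{2823}{2894} = \frac{17721933}{37622}$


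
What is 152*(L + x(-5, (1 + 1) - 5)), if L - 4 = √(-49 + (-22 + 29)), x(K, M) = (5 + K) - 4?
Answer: 152*I*√42 ≈ 985.07*I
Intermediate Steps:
x(K, M) = 1 + K
L = 4 + I*√42 (L = 4 + √(-49 + (-22 + 29)) = 4 + √(-49 + 7) = 4 + √(-42) = 4 + I*√42 ≈ 4.0 + 6.4807*I)
152*(L + x(-5, (1 + 1) - 5)) = 152*((4 + I*√42) + (1 - 5)) = 152*((4 + I*√42) - 4) = 152*(I*√42) = 152*I*√42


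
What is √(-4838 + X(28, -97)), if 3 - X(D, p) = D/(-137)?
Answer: I*√90744279/137 ≈ 69.533*I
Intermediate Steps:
X(D, p) = 3 + D/137 (X(D, p) = 3 - D/(-137) = 3 - D*(-1)/137 = 3 - (-1)*D/137 = 3 + D/137)
√(-4838 + X(28, -97)) = √(-4838 + (3 + (1/137)*28)) = √(-4838 + (3 + 28/137)) = √(-4838 + 439/137) = √(-662367/137) = I*√90744279/137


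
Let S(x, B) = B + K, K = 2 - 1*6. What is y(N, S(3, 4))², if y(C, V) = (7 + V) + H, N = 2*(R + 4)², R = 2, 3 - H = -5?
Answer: 225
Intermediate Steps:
H = 8 (H = 3 - 1*(-5) = 3 + 5 = 8)
K = -4 (K = 2 - 6 = -4)
S(x, B) = -4 + B (S(x, B) = B - 4 = -4 + B)
N = 72 (N = 2*(2 + 4)² = 2*6² = 2*36 = 72)
y(C, V) = 15 + V (y(C, V) = (7 + V) + 8 = 15 + V)
y(N, S(3, 4))² = (15 + (-4 + 4))² = (15 + 0)² = 15² = 225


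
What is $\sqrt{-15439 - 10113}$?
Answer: $4 i \sqrt{1597} \approx 159.85 i$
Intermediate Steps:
$\sqrt{-15439 - 10113} = \sqrt{-25552} = 4 i \sqrt{1597}$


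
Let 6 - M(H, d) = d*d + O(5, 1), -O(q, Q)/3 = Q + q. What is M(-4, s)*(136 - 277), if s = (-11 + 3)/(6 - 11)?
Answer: -75576/25 ≈ -3023.0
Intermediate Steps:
O(q, Q) = -3*Q - 3*q (O(q, Q) = -3*(Q + q) = -3*Q - 3*q)
s = 8/5 (s = -8/(-5) = -8*(-1/5) = 8/5 ≈ 1.6000)
M(H, d) = 24 - d**2 (M(H, d) = 6 - (d*d + (-3*1 - 3*5)) = 6 - (d**2 + (-3 - 15)) = 6 - (d**2 - 18) = 6 - (-18 + d**2) = 6 + (18 - d**2) = 24 - d**2)
M(-4, s)*(136 - 277) = (24 - (8/5)**2)*(136 - 277) = (24 - 1*64/25)*(-141) = (24 - 64/25)*(-141) = (536/25)*(-141) = -75576/25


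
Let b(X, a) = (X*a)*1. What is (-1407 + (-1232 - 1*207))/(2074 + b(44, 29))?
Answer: -1423/1675 ≈ -0.84955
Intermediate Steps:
b(X, a) = X*a
(-1407 + (-1232 - 1*207))/(2074 + b(44, 29)) = (-1407 + (-1232 - 1*207))/(2074 + 44*29) = (-1407 + (-1232 - 207))/(2074 + 1276) = (-1407 - 1439)/3350 = -2846*1/3350 = -1423/1675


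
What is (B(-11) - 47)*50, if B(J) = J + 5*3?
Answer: -2150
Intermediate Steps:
B(J) = 15 + J (B(J) = J + 15 = 15 + J)
(B(-11) - 47)*50 = ((15 - 11) - 47)*50 = (4 - 47)*50 = -43*50 = -2150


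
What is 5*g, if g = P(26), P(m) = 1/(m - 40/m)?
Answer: 65/318 ≈ 0.20440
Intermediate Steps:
g = 13/318 (g = 26/(-40 + 26**2) = 26/(-40 + 676) = 26/636 = 26*(1/636) = 13/318 ≈ 0.040881)
5*g = 5*(13/318) = 65/318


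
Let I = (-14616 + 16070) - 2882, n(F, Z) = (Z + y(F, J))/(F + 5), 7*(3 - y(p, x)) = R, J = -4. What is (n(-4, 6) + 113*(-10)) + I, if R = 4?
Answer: -17847/7 ≈ -2549.6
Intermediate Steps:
y(p, x) = 17/7 (y(p, x) = 3 - 1/7*4 = 3 - 4/7 = 17/7)
n(F, Z) = (17/7 + Z)/(5 + F) (n(F, Z) = (Z + 17/7)/(F + 5) = (17/7 + Z)/(5 + F))
I = -1428 (I = 1454 - 2882 = -1428)
(n(-4, 6) + 113*(-10)) + I = ((17/7 + 6)/(5 - 4) + 113*(-10)) - 1428 = ((59/7)/1 - 1130) - 1428 = (1*(59/7) - 1130) - 1428 = (59/7 - 1130) - 1428 = -7851/7 - 1428 = -17847/7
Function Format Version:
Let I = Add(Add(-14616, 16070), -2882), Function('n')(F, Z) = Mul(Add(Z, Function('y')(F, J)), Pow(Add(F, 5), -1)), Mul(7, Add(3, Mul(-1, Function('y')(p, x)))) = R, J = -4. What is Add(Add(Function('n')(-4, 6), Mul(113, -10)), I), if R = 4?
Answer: Rational(-17847, 7) ≈ -2549.6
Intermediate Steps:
Function('y')(p, x) = Rational(17, 7) (Function('y')(p, x) = Add(3, Mul(Rational(-1, 7), 4)) = Add(3, Rational(-4, 7)) = Rational(17, 7))
Function('n')(F, Z) = Mul(Pow(Add(5, F), -1), Add(Rational(17, 7), Z)) (Function('n')(F, Z) = Mul(Add(Z, Rational(17, 7)), Pow(Add(F, 5), -1)) = Mul(Add(Rational(17, 7), Z), Pow(Add(5, F), -1)) = Mul(Pow(Add(5, F), -1), Add(Rational(17, 7), Z)))
I = -1428 (I = Add(1454, -2882) = -1428)
Add(Add(Function('n')(-4, 6), Mul(113, -10)), I) = Add(Add(Mul(Pow(Add(5, -4), -1), Add(Rational(17, 7), 6)), Mul(113, -10)), -1428) = Add(Add(Mul(Pow(1, -1), Rational(59, 7)), -1130), -1428) = Add(Add(Mul(1, Rational(59, 7)), -1130), -1428) = Add(Add(Rational(59, 7), -1130), -1428) = Add(Rational(-7851, 7), -1428) = Rational(-17847, 7)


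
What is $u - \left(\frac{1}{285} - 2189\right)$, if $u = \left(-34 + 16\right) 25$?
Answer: $\frac{495614}{285} \approx 1739.0$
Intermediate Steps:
$u = -450$ ($u = \left(-18\right) 25 = -450$)
$u - \left(\frac{1}{285} - 2189\right) = -450 - \left(\frac{1}{285} - 2189\right) = -450 - - \frac{623864}{285} = -450 + \frac{623864}{285} = \frac{495614}{285}$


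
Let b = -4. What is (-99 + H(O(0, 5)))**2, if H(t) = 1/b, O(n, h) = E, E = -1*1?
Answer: 157609/16 ≈ 9850.6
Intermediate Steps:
E = -1
O(n, h) = -1
H(t) = -1/4 (H(t) = 1/(-4) = -1/4)
(-99 + H(O(0, 5)))**2 = (-99 - 1/4)**2 = (-397/4)**2 = 157609/16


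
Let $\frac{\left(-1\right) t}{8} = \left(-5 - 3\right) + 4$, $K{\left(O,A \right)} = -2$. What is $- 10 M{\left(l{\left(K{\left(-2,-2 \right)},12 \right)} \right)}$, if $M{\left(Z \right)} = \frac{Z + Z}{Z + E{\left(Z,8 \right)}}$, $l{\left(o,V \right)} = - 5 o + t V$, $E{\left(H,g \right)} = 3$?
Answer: $- \frac{7880}{397} \approx -19.849$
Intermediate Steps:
$t = 32$ ($t = - 8 \left(\left(-5 - 3\right) + 4\right) = - 8 \left(-8 + 4\right) = \left(-8\right) \left(-4\right) = 32$)
$l{\left(o,V \right)} = - 5 o + 32 V$
$M{\left(Z \right)} = \frac{2 Z}{3 + Z}$ ($M{\left(Z \right)} = \frac{Z + Z}{Z + 3} = \frac{2 Z}{3 + Z}$)
$- 10 M{\left(l{\left(K{\left(-2,-2 \right)},12 \right)} \right)} = - 10 \frac{2 \left(\left(-5\right) \left(-2\right) + 32 \cdot 12\right)}{3 + \left(\left(-5\right) \left(-2\right) + 32 \cdot 12\right)} = - 10 \frac{2 \left(10 + 384\right)}{3 + \left(10 + 384\right)} = - 10 \cdot 2 \cdot 394 \frac{1}{3 + 394} = - 10 \cdot 2 \cdot 394 \cdot \frac{1}{397} = \left(-10\right) \frac{788}{397} = - \frac{7880}{397}$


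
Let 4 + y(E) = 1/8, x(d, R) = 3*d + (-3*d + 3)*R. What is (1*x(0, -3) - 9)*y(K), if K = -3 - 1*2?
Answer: 279/4 ≈ 69.750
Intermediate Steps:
K = -5 (K = -3 - 2 = -5)
x(d, R) = 3*d + R*(3 - 3*d) (x(d, R) = 3*d + (3 - 3*d)*R = 3*d + R*(3 - 3*d))
y(E) = -31/8 (y(E) = -4 + 1/8 = -4 + ⅛ = -31/8)
(1*x(0, -3) - 9)*y(K) = (1*(3*(-3) + 3*0 - 3*(-3)*0) - 9)*(-31/8) = (1*(-9 + 0 + 0) - 9)*(-31/8) = (1*(-9) - 9)*(-31/8) = (-9 - 9)*(-31/8) = -18*(-31/8) = 279/4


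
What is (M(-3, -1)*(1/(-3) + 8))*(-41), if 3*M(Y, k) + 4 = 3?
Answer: 943/9 ≈ 104.78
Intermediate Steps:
M(Y, k) = -1/3 (M(Y, k) = -4/3 + (1/3)*3 = -4/3 + 1 = -1/3)
(M(-3, -1)*(1/(-3) + 8))*(-41) = -(1/(-3) + 8)/3*(-41) = -(-1/3 + 8)/3*(-41) = -1/3*23/3*(-41) = -23/9*(-41) = 943/9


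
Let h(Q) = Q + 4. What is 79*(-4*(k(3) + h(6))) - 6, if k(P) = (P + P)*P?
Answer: -8854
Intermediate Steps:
h(Q) = 4 + Q
k(P) = 2*P² (k(P) = (2*P)*P = 2*P²)
79*(-4*(k(3) + h(6))) - 6 = 79*(-4*(2*3² + (4 + 6))) - 6 = 79*(-4*(2*9 + 10)) - 6 = 79*(-4*(18 + 10)) - 6 = 79*(-4*28) - 6 = 79*(-112) - 6 = -8848 - 6 = -8854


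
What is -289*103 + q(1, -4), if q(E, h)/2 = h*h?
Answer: -29735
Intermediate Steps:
q(E, h) = 2*h**2 (q(E, h) = 2*(h*h) = 2*h**2)
-289*103 + q(1, -4) = -289*103 + 2*(-4)**2 = -29767 + 2*16 = -29767 + 32 = -29735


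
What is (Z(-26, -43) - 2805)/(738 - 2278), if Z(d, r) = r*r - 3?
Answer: 137/220 ≈ 0.62273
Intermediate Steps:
Z(d, r) = -3 + r² (Z(d, r) = r² - 3 = -3 + r²)
(Z(-26, -43) - 2805)/(738 - 2278) = ((-3 + (-43)²) - 2805)/(738 - 2278) = ((-3 + 1849) - 2805)/(-1540) = (1846 - 2805)*(-1/1540) = -959*(-1/1540) = 137/220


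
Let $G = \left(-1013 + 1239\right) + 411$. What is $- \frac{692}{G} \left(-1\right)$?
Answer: $\frac{692}{637} \approx 1.0863$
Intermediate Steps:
$G = 637$ ($G = 226 + 411 = 637$)
$- \frac{692}{G} \left(-1\right) = - \frac{692}{637} \left(-1\right) = \left(-692\right) \frac{1}{637} \left(-1\right) = \left(- \frac{692}{637}\right) \left(-1\right) = \frac{692}{637}$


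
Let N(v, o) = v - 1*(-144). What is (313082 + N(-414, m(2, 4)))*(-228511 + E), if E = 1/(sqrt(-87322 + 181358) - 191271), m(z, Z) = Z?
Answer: -2615096120566366883512/36584501405 - 625624*sqrt(23509)/36584501405 ≈ -7.1481e+10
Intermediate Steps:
N(v, o) = 144 + v (N(v, o) = v + 144 = 144 + v)
E = 1/(-191271 + 2*sqrt(23509)) (E = 1/(sqrt(94036) - 191271) = 1/(2*sqrt(23509) - 191271) = 1/(-191271 + 2*sqrt(23509)) ≈ -5.2366e-6)
(313082 + N(-414, m(2, 4)))*(-228511 + E) = (313082 + (144 - 414))*(-228511 + (-191271/36584501405 - 2*sqrt(23509)/36584501405)) = (313082 - 270)*(-8359961000749226/36584501405 - 2*sqrt(23509)/36584501405) = 312812*(-8359961000749226/36584501405 - 2*sqrt(23509)/36584501405) = -2615096120566366883512/36584501405 - 625624*sqrt(23509)/36584501405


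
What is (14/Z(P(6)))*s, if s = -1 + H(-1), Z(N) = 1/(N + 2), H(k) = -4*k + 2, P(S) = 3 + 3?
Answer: 560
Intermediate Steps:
P(S) = 6
H(k) = 2 - 4*k
Z(N) = 1/(2 + N)
s = 5 (s = -1 + (2 - 4*(-1)) = -1 + (2 + 4) = -1 + 6 = 5)
(14/Z(P(6)))*s = (14/1/(2 + 6))*5 = (14/1/8)*5 = (14/(1/8))*5 = (8*14)*5 = 112*5 = 560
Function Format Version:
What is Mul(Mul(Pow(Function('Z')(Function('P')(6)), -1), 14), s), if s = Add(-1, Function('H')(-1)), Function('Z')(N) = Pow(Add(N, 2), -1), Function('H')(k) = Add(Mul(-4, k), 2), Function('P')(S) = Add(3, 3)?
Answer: 560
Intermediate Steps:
Function('P')(S) = 6
Function('H')(k) = Add(2, Mul(-4, k))
Function('Z')(N) = Pow(Add(2, N), -1)
s = 5 (s = Add(-1, Add(2, Mul(-4, -1))) = Add(-1, Add(2, 4)) = Add(-1, 6) = 5)
Mul(Mul(Pow(Function('Z')(Function('P')(6)), -1), 14), s) = Mul(Mul(Pow(Pow(Add(2, 6), -1), -1), 14), 5) = Mul(Mul(Pow(Pow(8, -1), -1), 14), 5) = Mul(Mul(Pow(Rational(1, 8), -1), 14), 5) = Mul(Mul(8, 14), 5) = Mul(112, 5) = 560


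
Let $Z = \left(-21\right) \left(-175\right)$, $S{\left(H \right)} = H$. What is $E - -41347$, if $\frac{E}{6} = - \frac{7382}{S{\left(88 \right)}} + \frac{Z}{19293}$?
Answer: $\frac{5778807491}{141482} \approx 40845.0$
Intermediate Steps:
$Z = 3675$
$E = - \frac{71048763}{141482}$ ($E = 6 \left(- \frac{7382}{88} + \frac{3675}{19293}\right) = 6 \left(\left(-7382\right) \frac{1}{88} + 3675 \cdot \frac{1}{19293}\right) = 6 \left(- \frac{3691}{44} + \frac{1225}{6431}\right) = 6 \left(- \frac{23682921}{282964}\right) = - \frac{71048763}{141482} \approx -502.18$)
$E - -41347 = - \frac{71048763}{141482} - -41347 = - \frac{71048763}{141482} + 41347 = \frac{5778807491}{141482}$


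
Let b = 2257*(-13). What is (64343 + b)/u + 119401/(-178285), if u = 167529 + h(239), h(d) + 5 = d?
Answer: -13790738393/29909626455 ≈ -0.46108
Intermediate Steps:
h(d) = -5 + d
b = -29341
u = 167763 (u = 167529 + (-5 + 239) = 167529 + 234 = 167763)
(64343 + b)/u + 119401/(-178285) = (64343 - 29341)/167763 + 119401/(-178285) = 35002*(1/167763) + 119401*(-1/178285) = 35002/167763 - 119401/178285 = -13790738393/29909626455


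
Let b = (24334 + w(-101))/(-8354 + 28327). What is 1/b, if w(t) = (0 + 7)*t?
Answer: 19973/23627 ≈ 0.84535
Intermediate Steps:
w(t) = 7*t
b = 23627/19973 (b = (24334 + 7*(-101))/(-8354 + 28327) = (24334 - 707)/19973 = 23627*(1/19973) = 23627/19973 ≈ 1.1829)
1/b = 1/(23627/19973) = 19973/23627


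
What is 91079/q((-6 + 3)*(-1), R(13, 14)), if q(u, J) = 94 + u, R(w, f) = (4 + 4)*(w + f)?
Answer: 91079/97 ≈ 938.96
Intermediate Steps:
R(w, f) = 8*f + 8*w (R(w, f) = 8*(f + w) = 8*f + 8*w)
91079/q((-6 + 3)*(-1), R(13, 14)) = 91079/(94 + (-6 + 3)*(-1)) = 91079/(94 - 3*(-1)) = 91079/(94 + 3) = 91079/97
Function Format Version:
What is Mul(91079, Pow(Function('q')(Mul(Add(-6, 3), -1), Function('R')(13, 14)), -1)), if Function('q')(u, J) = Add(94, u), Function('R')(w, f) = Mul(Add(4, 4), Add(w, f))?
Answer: Rational(91079, 97) ≈ 938.96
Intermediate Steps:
Function('R')(w, f) = Add(Mul(8, f), Mul(8, w)) (Function('R')(w, f) = Mul(8, Add(f, w)) = Add(Mul(8, f), Mul(8, w)))
Mul(91079, Pow(Function('q')(Mul(Add(-6, 3), -1), Function('R')(13, 14)), -1)) = Mul(91079, Pow(Add(94, Mul(Add(-6, 3), -1)), -1)) = Mul(91079, Pow(Add(94, Mul(-3, -1)), -1)) = Mul(91079, Pow(Add(94, 3), -1)) = Mul(91079, Pow(97, -1)) = Mul(91079, Rational(1, 97)) = Rational(91079, 97)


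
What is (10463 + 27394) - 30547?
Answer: 7310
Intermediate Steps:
(10463 + 27394) - 30547 = 37857 - 30547 = 7310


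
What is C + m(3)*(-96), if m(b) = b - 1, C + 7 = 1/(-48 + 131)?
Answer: -16516/83 ≈ -198.99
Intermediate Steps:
C = -580/83 (C = -7 + 1/(-48 + 131) = -7 + 1/83 = -580/83 ≈ -6.9880)
m(b) = -1 + b
C + m(3)*(-96) = -580/83 + (-1 + 3)*(-96) = -580/83 + 2*(-96) = -580/83 - 192 = -16516/83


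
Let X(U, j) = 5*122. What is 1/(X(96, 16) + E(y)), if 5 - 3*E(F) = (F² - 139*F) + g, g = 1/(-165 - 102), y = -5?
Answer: 801/297706 ≈ 0.0026906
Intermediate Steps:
g = -1/267 (g = 1/(-267) = -1/267 ≈ -0.0037453)
X(U, j) = 610
E(F) = 1336/801 - F²/3 + 139*F/3 (E(F) = 5/3 - ((F² - 139*F) - 1/267)/3 = 5/3 - (-1/267 + F² - 139*F)/3 = 5/3 + (1/801 - F²/3 + 139*F/3) = 1336/801 - F²/3 + 139*F/3)
1/(X(96, 16) + E(y)) = 1/(610 + (1336/801 - ⅓*(-5)² + (139/3)*(-5))) = 1/(610 + (1336/801 - ⅓*25 - 695/3)) = 1/(610 + (1336/801 - 25/3 - 695/3)) = 1/(610 - 190904/801) = 1/(297706/801) = 801/297706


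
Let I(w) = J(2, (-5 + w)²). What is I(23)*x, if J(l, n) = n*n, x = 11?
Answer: 1154736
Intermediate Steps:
J(l, n) = n²
I(w) = (-5 + w)⁴ (I(w) = ((-5 + w)²)² = (-5 + w)⁴)
I(23)*x = (-5 + 23)⁴*11 = 18⁴*11 = 104976*11 = 1154736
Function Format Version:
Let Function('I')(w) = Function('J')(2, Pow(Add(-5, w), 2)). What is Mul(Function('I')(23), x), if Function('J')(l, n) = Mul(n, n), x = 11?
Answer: 1154736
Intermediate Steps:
Function('J')(l, n) = Pow(n, 2)
Function('I')(w) = Pow(Add(-5, w), 4) (Function('I')(w) = Pow(Pow(Add(-5, w), 2), 2) = Pow(Add(-5, w), 4))
Mul(Function('I')(23), x) = Mul(Pow(Add(-5, 23), 4), 11) = Mul(Pow(18, 4), 11) = Mul(104976, 11) = 1154736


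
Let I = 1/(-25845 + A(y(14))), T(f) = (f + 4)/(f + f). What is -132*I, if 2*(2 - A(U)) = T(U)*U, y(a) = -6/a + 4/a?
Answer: 3696/723631 ≈ 0.0051076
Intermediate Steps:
T(f) = (4 + f)/(2*f) (T(f) = (4 + f)/((2*f)) = (4 + f)*(1/(2*f)) = (4 + f)/(2*f))
y(a) = -2/a
A(U) = 1 - U/4 (A(U) = 2 - (4 + U)/(2*U)*U/2 = 2 - (2 + U/2)/2 = 2 + (-1 - U/4) = 1 - U/4)
I = -28/723631 (I = 1/(-25845 + (1 - (-1)/(2*14))) = 1/(-25845 + (1 - 1/4*(-1/7))) = 1/(-25845 + (1 + 1/28)) = 1/(-25845 + 29/28) = 1/(-723631/28) = -28/723631 ≈ -3.8694e-5)
-132*I = -132*(-28/723631) = 3696/723631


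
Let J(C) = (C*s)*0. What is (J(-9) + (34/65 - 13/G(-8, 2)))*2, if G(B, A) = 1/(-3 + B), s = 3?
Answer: 18658/65 ≈ 287.05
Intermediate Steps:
J(C) = 0 (J(C) = (C*3)*0 = (3*C)*0 = 0)
(J(-9) + (34/65 - 13/G(-8, 2)))*2 = (0 + (34/65 - 13/(1/(-3 - 8))))*2 = (0 + (34*(1/65) - 13/(1/(-11))))*2 = (0 + (34/65 - 13/(-1/11)))*2 = (0 + (34/65 - 13*(-11)))*2 = (0 + (34/65 + 143))*2 = (0 + 9329/65)*2 = (9329/65)*2 = 18658/65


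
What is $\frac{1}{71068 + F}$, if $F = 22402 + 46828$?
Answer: $\frac{1}{140298} \approx 7.1277 \cdot 10^{-6}$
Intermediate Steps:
$F = 69230$
$\frac{1}{71068 + F} = \frac{1}{71068 + 69230} = \frac{1}{140298}$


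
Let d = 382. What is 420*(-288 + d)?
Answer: 39480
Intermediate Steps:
420*(-288 + d) = 420*(-288 + 382) = 420*94 = 39480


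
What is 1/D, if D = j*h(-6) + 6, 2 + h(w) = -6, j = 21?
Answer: -1/162 ≈ -0.0061728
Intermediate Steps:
h(w) = -8 (h(w) = -2 - 6 = -8)
D = -162 (D = 21*(-8) + 6 = -168 + 6 = -162)
1/D = 1/(-162) = -1/162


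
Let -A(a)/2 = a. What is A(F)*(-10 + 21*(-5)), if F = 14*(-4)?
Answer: -12880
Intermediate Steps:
F = -56
A(a) = -2*a
A(F)*(-10 + 21*(-5)) = (-2*(-56))*(-10 + 21*(-5)) = 112*(-10 - 105) = 112*(-115) = -12880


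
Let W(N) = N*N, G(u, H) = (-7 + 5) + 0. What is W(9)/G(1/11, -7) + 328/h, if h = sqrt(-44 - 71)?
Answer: -81/2 - 328*I*sqrt(115)/115 ≈ -40.5 - 30.586*I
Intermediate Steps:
G(u, H) = -2 (G(u, H) = -2 + 0 = -2)
W(N) = N**2
h = I*sqrt(115) (h = sqrt(-115) = I*sqrt(115) ≈ 10.724*I)
W(9)/G(1/11, -7) + 328/h = 9**2/(-2) + 328/((I*sqrt(115))) = 81*(-1/2) + 328*(-I*sqrt(115)/115) = -81/2 - 328*I*sqrt(115)/115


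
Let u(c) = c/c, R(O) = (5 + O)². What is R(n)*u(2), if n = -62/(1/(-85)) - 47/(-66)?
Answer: 121241150809/4356 ≈ 2.7833e+7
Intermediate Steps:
n = 347867/66 (n = -62/(-1/85) - 47*(-1/66) = -62*(-85) + 47/66 = 5270 + 47/66 = 347867/66 ≈ 5270.7)
u(c) = 1
R(n)*u(2) = (5 + 347867/66)²*1 = (348197/66)²*1 = (121241150809/4356)*1 = 121241150809/4356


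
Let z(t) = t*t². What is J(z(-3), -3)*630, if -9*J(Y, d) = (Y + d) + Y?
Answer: 3990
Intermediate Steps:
z(t) = t³
J(Y, d) = -2*Y/9 - d/9 (J(Y, d) = -((Y + d) + Y)/9 = -(d + 2*Y)/9 = -2*Y/9 - d/9)
J(z(-3), -3)*630 = (-2/9*(-3)³ - ⅑*(-3))*630 = (-2/9*(-27) + ⅓)*630 = (6 + ⅓)*630 = (19/3)*630 = 3990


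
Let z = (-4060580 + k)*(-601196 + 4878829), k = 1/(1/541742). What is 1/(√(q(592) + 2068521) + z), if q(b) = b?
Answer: -15052297550454/226571661547403488673537003 - √2069113/226571661547403488673537003 ≈ -6.6435e-14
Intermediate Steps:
k = 541742 (k = 1/(1/541742) = 541742)
z = -15052297550454 (z = (-4060580 + 541742)*(-601196 + 4878829) = -3518838*4277633 = -15052297550454)
1/(√(q(592) + 2068521) + z) = 1/(√(592 + 2068521) - 15052297550454) = 1/(√2069113 - 15052297550454) = 1/(-15052297550454 + √2069113)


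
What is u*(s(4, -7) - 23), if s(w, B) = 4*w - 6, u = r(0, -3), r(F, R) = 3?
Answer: -39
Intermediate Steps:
u = 3
s(w, B) = -6 + 4*w
u*(s(4, -7) - 23) = 3*((-6 + 4*4) - 23) = 3*((-6 + 16) - 23) = 3*(10 - 23) = 3*(-13) = -39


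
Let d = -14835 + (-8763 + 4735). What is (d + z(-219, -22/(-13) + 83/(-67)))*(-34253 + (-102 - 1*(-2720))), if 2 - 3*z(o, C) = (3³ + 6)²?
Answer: 608193420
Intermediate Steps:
d = -18863 (d = -14835 - 4028 = -18863)
z(o, C) = -1087/3 (z(o, C) = ⅔ - (3³ + 6)²/3 = ⅔ - (27 + 6)²/3 = ⅔ - ⅓*33² = ⅔ - ⅓*1089 = ⅔ - 363 = -1087/3)
(d + z(-219, -22/(-13) + 83/(-67)))*(-34253 + (-102 - 1*(-2720))) = (-18863 - 1087/3)*(-34253 + (-102 - 1*(-2720))) = -57676*(-34253 + (-102 + 2720))/3 = -57676*(-34253 + 2618)/3 = -57676/3*(-31635) = 608193420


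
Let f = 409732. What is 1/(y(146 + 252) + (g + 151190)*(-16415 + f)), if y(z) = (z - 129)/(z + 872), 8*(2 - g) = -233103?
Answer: 5080/360308171663581 ≈ 1.4099e-11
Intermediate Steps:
g = 233119/8 (g = 2 - ⅛*(-233103) = 2 + 233103/8 = 233119/8 ≈ 29140.)
y(z) = (-129 + z)/(872 + z)
1/(y(146 + 252) + (g + 151190)*(-16415 + f)) = 1/((-129 + (146 + 252))/(872 + (146 + 252)) + (233119/8 + 151190)*(-16415 + 409732)) = 1/((-129 + 398)/(872 + 398) + (1442639/8)*393317) = 1/(269/1270 + 567414443563/8) = 1/(360308171663581/5080) = 5080/360308171663581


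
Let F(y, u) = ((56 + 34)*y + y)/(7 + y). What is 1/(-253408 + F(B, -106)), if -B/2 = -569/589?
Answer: -5261/1333075930 ≈ -3.9465e-6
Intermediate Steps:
B = 1138/589 (B = -(-1138)/589 = -2*(-569/589) = 1138/589 ≈ 1.9321)
F(y, u) = 91*y/(7 + y) (F(y, u) = (90*y + y)/(7 + y) = (91*y)/(7 + y) = 91*y/(7 + y))
1/(-253408 + F(B, -106)) = 1/(-253408 + 91*(1138/589)/(7 + 1138/589)) = 1/(-253408 + 91*(1138/589)/(5261/589)) = 1/(-253408 + 91*(1138/589)*(589/5261)) = 1/(-253408 + 103558/5261) = 1/(-1333075930/5261) = -5261/1333075930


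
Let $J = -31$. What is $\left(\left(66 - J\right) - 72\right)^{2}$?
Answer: $625$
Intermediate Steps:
$\left(\left(66 - J\right) - 72\right)^{2} = \left(\left(66 - -31\right) - 72\right)^{2} = \left(\left(66 + 31\right) - 72\right)^{2} = \left(97 - 72\right)^{2} = 25^{2} = 625$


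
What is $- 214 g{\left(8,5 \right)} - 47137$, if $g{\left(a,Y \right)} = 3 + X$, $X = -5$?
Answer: $-46709$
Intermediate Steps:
$g{\left(a,Y \right)} = -2$ ($g{\left(a,Y \right)} = 3 - 5 = -2$)
$- 214 g{\left(8,5 \right)} - 47137 = \left(-214\right) \left(-2\right) - 47137 = 428 - 47137 = -46709$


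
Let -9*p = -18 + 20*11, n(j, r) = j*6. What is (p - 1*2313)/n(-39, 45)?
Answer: 21019/2106 ≈ 9.9805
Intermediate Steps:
n(j, r) = 6*j
p = -202/9 (p = -(-18 + 20*11)/9 = -(-18 + 220)/9 = -⅑*202 = -202/9 ≈ -22.444)
(p - 1*2313)/n(-39, 45) = (-202/9 - 1*2313)/((6*(-39))) = (-202/9 - 2313)/(-234) = -21019/9*(-1/234) = 21019/2106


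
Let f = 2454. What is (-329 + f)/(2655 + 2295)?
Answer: 85/198 ≈ 0.42929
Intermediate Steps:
(-329 + f)/(2655 + 2295) = (-329 + 2454)/(2655 + 2295) = 2125/4950 = 2125*(1/4950) = 85/198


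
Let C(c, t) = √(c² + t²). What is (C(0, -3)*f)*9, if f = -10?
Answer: -270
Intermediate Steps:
(C(0, -3)*f)*9 = (√(0² + (-3)²)*(-10))*9 = (√(0 + 9)*(-10))*9 = (√9*(-10))*9 = (3*(-10))*9 = -30*9 = -270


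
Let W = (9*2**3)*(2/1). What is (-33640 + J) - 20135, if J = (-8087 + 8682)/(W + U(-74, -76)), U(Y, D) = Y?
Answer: -107533/2 ≈ -53767.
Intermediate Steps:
W = 144 (W = (9*8)*(2*1) = 72*2 = 144)
J = 17/2 (J = (-8087 + 8682)/(144 - 74) = 595/70 = 595*(1/70) = 17/2 ≈ 8.5000)
(-33640 + J) - 20135 = (-33640 + 17/2) - 20135 = -67263/2 - 20135 = -107533/2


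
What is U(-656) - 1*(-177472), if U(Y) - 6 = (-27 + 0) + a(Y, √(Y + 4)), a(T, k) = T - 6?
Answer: 176789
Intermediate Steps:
a(T, k) = -6 + T
U(Y) = -27 + Y (U(Y) = 6 + ((-27 + 0) + (-6 + Y)) = 6 + (-27 + (-6 + Y)) = 6 + (-33 + Y) = -27 + Y)
U(-656) - 1*(-177472) = (-27 - 656) - 1*(-177472) = -683 + 177472 = 176789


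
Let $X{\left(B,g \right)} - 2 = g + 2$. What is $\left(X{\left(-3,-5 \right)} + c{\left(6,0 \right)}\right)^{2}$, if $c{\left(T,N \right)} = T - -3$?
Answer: $64$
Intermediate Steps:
$X{\left(B,g \right)} = 4 + g$ ($X{\left(B,g \right)} = 2 + \left(g + 2\right) = 2 + \left(2 + g\right) = 4 + g$)
$c{\left(T,N \right)} = 3 + T$ ($c{\left(T,N \right)} = T + 3 = 3 + T$)
$\left(X{\left(-3,-5 \right)} + c{\left(6,0 \right)}\right)^{2} = \left(\left(4 - 5\right) + \left(3 + 6\right)\right)^{2} = \left(-1 + 9\right)^{2} = 8^{2} = 64$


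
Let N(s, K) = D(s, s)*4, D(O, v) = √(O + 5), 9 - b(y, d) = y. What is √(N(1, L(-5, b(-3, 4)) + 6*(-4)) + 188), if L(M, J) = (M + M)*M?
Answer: 2*√(47 + √6) ≈ 14.064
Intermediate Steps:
b(y, d) = 9 - y
D(O, v) = √(5 + O)
L(M, J) = 2*M² (L(M, J) = (2*M)*M = 2*M²)
N(s, K) = 4*√(5 + s) (N(s, K) = √(5 + s)*4 = 4*√(5 + s))
√(N(1, L(-5, b(-3, 4)) + 6*(-4)) + 188) = √(4*√(5 + 1) + 188) = √(4*√6 + 188) = √(188 + 4*√6)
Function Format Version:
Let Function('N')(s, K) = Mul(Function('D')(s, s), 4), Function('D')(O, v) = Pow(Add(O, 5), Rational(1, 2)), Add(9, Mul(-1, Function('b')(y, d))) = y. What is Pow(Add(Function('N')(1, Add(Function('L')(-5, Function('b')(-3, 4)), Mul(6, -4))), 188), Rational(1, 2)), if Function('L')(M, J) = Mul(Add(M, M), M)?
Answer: Mul(2, Pow(Add(47, Pow(6, Rational(1, 2))), Rational(1, 2))) ≈ 14.064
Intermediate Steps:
Function('b')(y, d) = Add(9, Mul(-1, y))
Function('D')(O, v) = Pow(Add(5, O), Rational(1, 2))
Function('L')(M, J) = Mul(2, Pow(M, 2)) (Function('L')(M, J) = Mul(Mul(2, M), M) = Mul(2, Pow(M, 2)))
Function('N')(s, K) = Mul(4, Pow(Add(5, s), Rational(1, 2))) (Function('N')(s, K) = Mul(Pow(Add(5, s), Rational(1, 2)), 4) = Mul(4, Pow(Add(5, s), Rational(1, 2))))
Pow(Add(Function('N')(1, Add(Function('L')(-5, Function('b')(-3, 4)), Mul(6, -4))), 188), Rational(1, 2)) = Pow(Add(Mul(4, Pow(Add(5, 1), Rational(1, 2))), 188), Rational(1, 2)) = Pow(Add(Mul(4, Pow(6, Rational(1, 2))), 188), Rational(1, 2)) = Pow(Add(188, Mul(4, Pow(6, Rational(1, 2)))), Rational(1, 2))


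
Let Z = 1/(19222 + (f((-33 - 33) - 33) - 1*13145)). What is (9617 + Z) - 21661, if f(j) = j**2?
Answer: -191234631/15878 ≈ -12044.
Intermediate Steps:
Z = 1/15878 (Z = 1/(19222 + (((-33 - 33) - 33)**2 - 1*13145)) = 1/(19222 + ((-66 - 33)**2 - 13145)) = 1/(19222 + ((-99)**2 - 13145)) = 1/(19222 + (9801 - 13145)) = 1/(19222 - 3344) = 1/15878 ≈ 6.2980e-5)
(9617 + Z) - 21661 = (9617 + 1/15878) - 21661 = 152698727/15878 - 21661 = -191234631/15878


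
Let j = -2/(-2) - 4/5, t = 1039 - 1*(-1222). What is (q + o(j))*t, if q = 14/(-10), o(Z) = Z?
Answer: -13566/5 ≈ -2713.2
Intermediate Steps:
t = 2261 (t = 1039 + 1222 = 2261)
j = 1/5 (j = -2*(-1/2) - 4*1/5 = 1 - 4/5 = 1/5 ≈ 0.20000)
q = -7/5 (q = 14*(-1/10) = -7/5 ≈ -1.4000)
(q + o(j))*t = (-7/5 + 1/5)*2261 = -6/5*2261 = -13566/5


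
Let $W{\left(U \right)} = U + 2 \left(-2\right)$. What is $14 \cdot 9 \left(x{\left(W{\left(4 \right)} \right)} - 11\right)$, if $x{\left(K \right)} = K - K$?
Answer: $-1386$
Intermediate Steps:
$W{\left(U \right)} = -4 + U$ ($W{\left(U \right)} = U - 4 = -4 + U$)
$x{\left(K \right)} = 0$
$14 \cdot 9 \left(x{\left(W{\left(4 \right)} \right)} - 11\right) = 14 \cdot 9 \left(0 - 11\right) = 126 \left(0 - 11\right) = 126 \left(-11\right) = -1386$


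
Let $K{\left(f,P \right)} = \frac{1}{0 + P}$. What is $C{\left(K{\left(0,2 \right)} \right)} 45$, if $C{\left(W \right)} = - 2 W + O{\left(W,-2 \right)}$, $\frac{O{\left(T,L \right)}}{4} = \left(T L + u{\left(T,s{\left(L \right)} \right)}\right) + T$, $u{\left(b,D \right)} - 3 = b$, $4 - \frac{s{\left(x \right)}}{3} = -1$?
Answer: $495$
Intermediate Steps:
$s{\left(x \right)} = 15$ ($s{\left(x \right)} = 12 - -3 = 12 + 3 = 15$)
$u{\left(b,D \right)} = 3 + b$
$O{\left(T,L \right)} = 12 + 8 T + 4 L T$ ($O{\left(T,L \right)} = 4 \left(\left(T L + \left(3 + T\right)\right) + T\right) = 4 \left(\left(L T + \left(3 + T\right)\right) + T\right) = 4 \left(\left(3 + T + L T\right) + T\right) = 4 \left(3 + 2 T + L T\right) = 12 + 8 T + 4 L T$)
$K{\left(f,P \right)} = \frac{1}{P}$
$C{\left(W \right)} = 12 - 2 W$ ($C{\left(W \right)} = - 2 W + \left(12 + 8 W + 4 \left(-2\right) W\right) = - 2 W + \left(12 + 8 W - 8 W\right) = - 2 W + 12 = 12 - 2 W$)
$C{\left(K{\left(0,2 \right)} \right)} 45 = \left(12 - \frac{2}{2}\right) 45 = \left(12 - 1\right) 45 = 11 \cdot 45 = 495$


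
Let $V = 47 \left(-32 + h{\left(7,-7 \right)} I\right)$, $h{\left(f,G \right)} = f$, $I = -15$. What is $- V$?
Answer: $6439$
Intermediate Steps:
$V = -6439$ ($V = 47 \left(-32 + 7 \left(-15\right)\right) = 47 \left(-32 - 105\right) = 47 \left(-137\right) = -6439$)
$- V = \left(-1\right) \left(-6439\right) = 6439$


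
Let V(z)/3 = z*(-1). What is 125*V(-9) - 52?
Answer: 3323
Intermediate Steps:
V(z) = -3*z (V(z) = 3*(z*(-1)) = 3*(-z) = -3*z)
125*V(-9) - 52 = 125*(-3*(-9)) - 52 = 125*27 - 52 = 3375 - 52 = 3323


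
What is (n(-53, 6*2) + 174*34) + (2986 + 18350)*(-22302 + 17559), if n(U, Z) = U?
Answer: -101190785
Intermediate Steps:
(n(-53, 6*2) + 174*34) + (2986 + 18350)*(-22302 + 17559) = (-53 + 174*34) + (2986 + 18350)*(-22302 + 17559) = (-53 + 5916) + 21336*(-4743) = 5863 - 101196648 = -101190785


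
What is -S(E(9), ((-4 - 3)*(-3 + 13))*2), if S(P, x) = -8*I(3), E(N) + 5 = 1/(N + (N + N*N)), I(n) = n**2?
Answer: 72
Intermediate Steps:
E(N) = -5 + 1/(N**2 + 2*N) (E(N) = -5 + 1/(N + (N + N*N)) = -5 + 1/(N + (N + N**2)) = -5 + 1/(N**2 + 2*N))
S(P, x) = -72 (S(P, x) = -8*3**2 = -8*9 = -72)
-S(E(9), ((-4 - 3)*(-3 + 13))*2) = -1*(-72) = 72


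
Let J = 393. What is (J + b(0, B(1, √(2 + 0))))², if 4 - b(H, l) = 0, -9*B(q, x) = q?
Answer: 157609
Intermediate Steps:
B(q, x) = -q/9
b(H, l) = 4 (b(H, l) = 4 - 1*0 = 4 + 0 = 4)
(J + b(0, B(1, √(2 + 0))))² = (393 + 4)² = 397² = 157609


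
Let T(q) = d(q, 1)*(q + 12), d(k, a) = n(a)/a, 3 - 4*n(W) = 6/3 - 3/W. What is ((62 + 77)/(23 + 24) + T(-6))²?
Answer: 177241/2209 ≈ 80.236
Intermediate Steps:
n(W) = ¼ + 3/(4*W) (n(W) = ¾ - (6/3 - 3/W)/4 = ¾ - (6*(⅓) - 3/W)/4 = ¾ - (2 - 3/W)/4 = ¾ + (-½ + 3/(4*W)) = ¼ + 3/(4*W))
d(k, a) = (3 + a)/(4*a²) (d(k, a) = ((3 + a)/(4*a))/a = (3 + a)/(4*a²))
T(q) = 12 + q (T(q) = ((¼)*(3 + 1)/1²)*(q + 12) = ((¼)*1*4)*(12 + q) = 1*(12 + q) = 12 + q)
((62 + 77)/(23 + 24) + T(-6))² = ((62 + 77)/(23 + 24) + (12 - 6))² = (139/47 + 6)² = (421/47)² = 177241/2209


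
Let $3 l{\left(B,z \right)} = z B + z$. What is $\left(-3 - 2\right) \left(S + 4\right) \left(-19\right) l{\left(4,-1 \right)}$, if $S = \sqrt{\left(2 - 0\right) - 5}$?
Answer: $- \frac{1900}{3} - \frac{475 i \sqrt{3}}{3} \approx -633.33 - 274.24 i$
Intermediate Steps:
$l{\left(B,z \right)} = \frac{z}{3} + \frac{B z}{3}$ ($l{\left(B,z \right)} = \frac{z B + z}{3} = \frac{B z + z}{3} = \frac{z + B z}{3} = \frac{z}{3} + \frac{B z}{3}$)
$S = i \sqrt{3}$ ($S = \sqrt{\left(2 + 0\right) - 5} = \sqrt{2 - 5} = \sqrt{-3} = i \sqrt{3} \approx 1.732 i$)
$\left(-3 - 2\right) \left(S + 4\right) \left(-19\right) l{\left(4,-1 \right)} = \left(-3 - 2\right) \left(i \sqrt{3} + 4\right) \left(-19\right) \frac{1}{3} \left(-1\right) \left(1 + 4\right) = - 5 \left(4 + i \sqrt{3}\right) \left(-19\right) \frac{1}{3} \left(-1\right) 5 = \left(-20 - 5 i \sqrt{3}\right) \left(-19\right) \left(- \frac{5}{3}\right) = \left(380 + 95 i \sqrt{3}\right) \left(- \frac{5}{3}\right) = - \frac{1900}{3} - \frac{475 i \sqrt{3}}{3}$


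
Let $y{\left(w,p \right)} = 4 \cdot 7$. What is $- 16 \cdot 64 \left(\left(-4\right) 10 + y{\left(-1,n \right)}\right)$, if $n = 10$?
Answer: $12288$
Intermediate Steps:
$y{\left(w,p \right)} = 28$
$- 16 \cdot 64 \left(\left(-4\right) 10 + y{\left(-1,n \right)}\right) = - 16 \cdot 64 \left(\left(-4\right) 10 + 28\right) = - 16 \cdot 64 \left(-40 + 28\right) = - 16 \cdot 64 \left(-12\right) = \left(-16\right) \left(-768\right) = 12288$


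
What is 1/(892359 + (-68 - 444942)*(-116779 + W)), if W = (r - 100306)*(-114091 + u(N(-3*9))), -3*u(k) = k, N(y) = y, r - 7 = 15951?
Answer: -1/4282096155690211 ≈ -2.3353e-16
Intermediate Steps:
r = 15958 (r = 7 + 15951 = 15958)
u(k) = -k/3
W = 9622588536 (W = (15958 - 100306)*(-114091 - (-1)*9) = -84348*(-114091 - 1/3*(-27)) = -84348*(-114091 + 9) = -84348*(-114082) = 9622588536)
1/(892359 + (-68 - 444942)*(-116779 + W)) = 1/(892359 + (-68 - 444942)*(-116779 + 9622588536)) = 1/(892359 - 445010*9622471757) = 1/(892359 - 4282096156582570) = 1/(-4282096155690211) = -1/4282096155690211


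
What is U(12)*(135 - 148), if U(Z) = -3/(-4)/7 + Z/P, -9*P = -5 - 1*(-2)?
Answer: -13143/28 ≈ -469.39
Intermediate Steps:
P = 1/3 (P = -(-5 - 1*(-2))/9 = -(-5 + 2)/9 = -1/9*(-3) = 1/3 ≈ 0.33333)
U(Z) = 3/28 + 3*Z (U(Z) = -3/(-4)/7 + Z/(1/3) = -3*(-1/4)*(1/7) + Z*3 = (3/4)*(1/7) + 3*Z = 3/28 + 3*Z)
U(12)*(135 - 148) = (3/28 + 3*12)*(135 - 148) = (3/28 + 36)*(-13) = (1011/28)*(-13) = -13143/28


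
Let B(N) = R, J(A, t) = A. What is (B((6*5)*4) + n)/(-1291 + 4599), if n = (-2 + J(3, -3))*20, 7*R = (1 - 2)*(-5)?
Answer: 145/23156 ≈ 0.0062619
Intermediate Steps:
R = 5/7 (R = ((1 - 2)*(-5))/7 = (-1*(-5))/7 = (1/7)*5 = 5/7 ≈ 0.71429)
B(N) = 5/7
n = 20 (n = (-2 + 3)*20 = 1*20 = 20)
(B((6*5)*4) + n)/(-1291 + 4599) = (5/7 + 20)/(-1291 + 4599) = (145/7)/3308 = (145/7)*(1/3308) = 145/23156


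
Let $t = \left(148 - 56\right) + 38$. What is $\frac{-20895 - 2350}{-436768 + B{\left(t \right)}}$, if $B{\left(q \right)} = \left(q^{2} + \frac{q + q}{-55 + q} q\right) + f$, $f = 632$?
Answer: $\frac{69735}{1256356} \approx 0.055506$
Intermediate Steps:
$t = 130$ ($t = 92 + 38 = 130$)
$B{\left(q \right)} = 632 + q^{2} + \frac{2 q^{2}}{-55 + q}$ ($B{\left(q \right)} = \left(q^{2} + \frac{q + q}{-55 + q} q\right) + 632 = \left(q^{2} + \frac{2 q}{-55 + q} q\right) + 632 = \left(q^{2} + \frac{2 q^{2}}{-55 + q}\right) + 632 = 632 + q^{2} + \frac{2 q^{2}}{-55 + q}$)
$\frac{-20895 - 2350}{-436768 + B{\left(t \right)}} = \frac{-20895 - 2350}{-436768 + \frac{-34760 + 130^{3} - 53 \cdot 130^{2} + 632 \cdot 130}{-55 + 130}} = - \frac{23245}{-436768 + \frac{-34760 + 2197000 - 895700 + 82160}{75}} = - \frac{23245}{-436768 + \frac{1}{75} \cdot 1348700} = - \frac{23245}{-436768 + \frac{53948}{3}} = - \frac{23245}{- \frac{1256356}{3}} = \left(-23245\right) \left(- \frac{3}{1256356}\right) = \frac{69735}{1256356}$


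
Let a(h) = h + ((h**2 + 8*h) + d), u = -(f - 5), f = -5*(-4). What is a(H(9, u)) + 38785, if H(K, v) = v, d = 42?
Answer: 38917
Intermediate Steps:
f = 20
u = -15 (u = -(20 - 5) = -1*15 = -15)
a(h) = 42 + h**2 + 9*h (a(h) = h + ((h**2 + 8*h) + 42) = h + (42 + h**2 + 8*h) = 42 + h**2 + 9*h)
a(H(9, u)) + 38785 = (42 + (-15)**2 + 9*(-15)) + 38785 = (42 + 225 - 135) + 38785 = 132 + 38785 = 38917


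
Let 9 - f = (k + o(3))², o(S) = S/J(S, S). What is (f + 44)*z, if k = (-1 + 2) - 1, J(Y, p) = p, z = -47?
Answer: -2444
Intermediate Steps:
k = 0 (k = 1 - 1 = 0)
o(S) = 1 (o(S) = S/S = 1)
f = 8 (f = 9 - (0 + 1)² = 9 - 1*1² = 9 - 1*1 = 9 - 1 = 8)
(f + 44)*z = (8 + 44)*(-47) = 52*(-47) = -2444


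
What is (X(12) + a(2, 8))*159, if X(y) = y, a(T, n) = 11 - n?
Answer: 2385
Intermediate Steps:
(X(12) + a(2, 8))*159 = (12 + (11 - 1*8))*159 = (12 + (11 - 8))*159 = (12 + 3)*159 = 15*159 = 2385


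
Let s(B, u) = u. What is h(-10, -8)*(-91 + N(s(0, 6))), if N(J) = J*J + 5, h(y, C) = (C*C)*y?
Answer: 32000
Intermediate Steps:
h(y, C) = y*C**2 (h(y, C) = C**2*y = y*C**2)
N(J) = 5 + J**2 (N(J) = J**2 + 5 = 5 + J**2)
h(-10, -8)*(-91 + N(s(0, 6))) = (-10*(-8)**2)*(-91 + (5 + 6**2)) = (-10*64)*(-91 + (5 + 36)) = -640*(-91 + 41) = -640*(-50) = 32000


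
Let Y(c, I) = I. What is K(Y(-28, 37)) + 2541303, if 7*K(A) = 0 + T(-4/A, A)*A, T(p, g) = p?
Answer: 17789117/7 ≈ 2.5413e+6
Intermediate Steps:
K(A) = -4/7 (K(A) = (0 + (-4/A)*A)/7 = (0 - 4)/7 = (⅐)*(-4) = -4/7)
K(Y(-28, 37)) + 2541303 = -4/7 + 2541303 = 17789117/7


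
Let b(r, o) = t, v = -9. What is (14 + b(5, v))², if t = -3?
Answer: 121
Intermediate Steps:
b(r, o) = -3
(14 + b(5, v))² = (14 - 3)² = 11² = 121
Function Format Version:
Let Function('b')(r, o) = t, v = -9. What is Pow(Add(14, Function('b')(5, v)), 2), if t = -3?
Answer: 121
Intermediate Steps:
Function('b')(r, o) = -3
Pow(Add(14, Function('b')(5, v)), 2) = Pow(Add(14, -3), 2) = Pow(11, 2) = 121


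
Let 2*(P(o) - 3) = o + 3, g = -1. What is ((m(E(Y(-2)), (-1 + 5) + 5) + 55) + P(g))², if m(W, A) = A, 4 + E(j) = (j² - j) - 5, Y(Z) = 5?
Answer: 4624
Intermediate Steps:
E(j) = -9 + j² - j (E(j) = -4 + ((j² - j) - 5) = -4 + (-5 + j² - j) = -9 + j² - j)
P(o) = 9/2 + o/2 (P(o) = 3 + (o + 3)/2 = 3 + (3 + o)/2 = 3 + (3/2 + o/2) = 9/2 + o/2)
((m(E(Y(-2)), (-1 + 5) + 5) + 55) + P(g))² = ((((-1 + 5) + 5) + 55) + (9/2 + (½)*(-1)))² = (((4 + 5) + 55) + (9/2 - ½))² = ((9 + 55) + 4)² = (64 + 4)² = 68² = 4624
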